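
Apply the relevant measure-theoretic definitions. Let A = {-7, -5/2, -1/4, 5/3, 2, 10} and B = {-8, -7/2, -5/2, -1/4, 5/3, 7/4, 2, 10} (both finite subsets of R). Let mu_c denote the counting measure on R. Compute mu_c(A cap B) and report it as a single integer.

Counting measure on a finite set equals cardinality. mu_c(A cap B) = |A cap B| (elements appearing in both).
Enumerating the elements of A that also lie in B gives 5 element(s).
So mu_c(A cap B) = 5.

5


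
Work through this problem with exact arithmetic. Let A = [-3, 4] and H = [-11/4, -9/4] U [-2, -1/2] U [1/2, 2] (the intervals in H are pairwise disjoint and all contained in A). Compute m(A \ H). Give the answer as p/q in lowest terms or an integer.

The ambient interval has length m(A) = 4 - (-3) = 7.
Since the holes are disjoint and sit inside A, by finite additivity
  m(H) = sum_i (b_i - a_i), and m(A \ H) = m(A) - m(H).
Computing the hole measures:
  m(H_1) = -9/4 - (-11/4) = 1/2.
  m(H_2) = -1/2 - (-2) = 3/2.
  m(H_3) = 2 - 1/2 = 3/2.
Summed: m(H) = 1/2 + 3/2 + 3/2 = 7/2.
So m(A \ H) = 7 - 7/2 = 7/2.

7/2


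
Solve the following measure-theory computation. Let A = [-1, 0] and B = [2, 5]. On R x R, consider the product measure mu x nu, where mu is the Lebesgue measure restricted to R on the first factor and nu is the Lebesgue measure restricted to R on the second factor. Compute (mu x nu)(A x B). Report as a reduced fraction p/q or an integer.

For a measurable rectangle A x B, the product measure satisfies
  (mu x nu)(A x B) = mu(A) * nu(B).
  mu(A) = 1.
  nu(B) = 3.
  (mu x nu)(A x B) = 1 * 3 = 3.

3


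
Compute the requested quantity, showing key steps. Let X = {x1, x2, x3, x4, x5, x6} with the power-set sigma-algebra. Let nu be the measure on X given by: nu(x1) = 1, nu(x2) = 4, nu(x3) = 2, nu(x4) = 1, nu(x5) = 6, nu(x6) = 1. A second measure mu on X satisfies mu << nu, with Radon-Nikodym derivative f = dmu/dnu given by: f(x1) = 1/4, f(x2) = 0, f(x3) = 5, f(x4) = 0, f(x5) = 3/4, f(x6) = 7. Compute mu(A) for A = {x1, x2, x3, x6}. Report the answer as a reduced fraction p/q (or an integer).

By the defining property of the Radon-Nikodym derivative, for every measurable set A,
  mu(A) = integral_A f dnu.
Since nu is a discrete measure concentrated on the atoms of X, the integral over A reduces to the sum
  mu(A) = sum_{x in A} f(x) * nu({x}).
Computing each term:
  x1: f(x1) * nu(x1) = 1/4 * 1 = 1/4.
  x2: f(x2) * nu(x2) = 0 * 4 = 0.
  x3: f(x3) * nu(x3) = 5 * 2 = 10.
  x6: f(x6) * nu(x6) = 7 * 1 = 7.
Summing: mu(A) = 1/4 + 0 + 10 + 7 = 69/4.

69/4


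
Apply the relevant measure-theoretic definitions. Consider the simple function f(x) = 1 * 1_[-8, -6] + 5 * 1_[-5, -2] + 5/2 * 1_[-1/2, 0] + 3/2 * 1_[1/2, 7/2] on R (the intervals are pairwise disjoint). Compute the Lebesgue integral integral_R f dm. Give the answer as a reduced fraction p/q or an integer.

For a simple function f = sum_i c_i * 1_{A_i} with disjoint A_i,
  integral f dm = sum_i c_i * m(A_i).
Lengths of the A_i:
  m(A_1) = -6 - (-8) = 2.
  m(A_2) = -2 - (-5) = 3.
  m(A_3) = 0 - (-1/2) = 1/2.
  m(A_4) = 7/2 - 1/2 = 3.
Contributions c_i * m(A_i):
  (1) * (2) = 2.
  (5) * (3) = 15.
  (5/2) * (1/2) = 5/4.
  (3/2) * (3) = 9/2.
Total: 2 + 15 + 5/4 + 9/2 = 91/4.

91/4


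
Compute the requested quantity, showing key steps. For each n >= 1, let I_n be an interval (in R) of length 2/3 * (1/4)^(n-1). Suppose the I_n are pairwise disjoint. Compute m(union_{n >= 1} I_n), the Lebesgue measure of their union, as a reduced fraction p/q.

By countable additivity of the Lebesgue measure on pairwise disjoint measurable sets,
  m(union_{n >= 1} I_n) = sum_{n >= 1} m(I_n) = sum_{n >= 1} a * r^(n-1),
  with a = 2/3 and r = 1/4.
Since 0 < r = 1/4 < 1, the geometric series converges:
  sum_{n >= 1} a * r^(n-1) = a / (1 - r).
  = 2/3 / (1 - 1/4)
  = 2/3 / (3/4)
  = 8/9.

8/9


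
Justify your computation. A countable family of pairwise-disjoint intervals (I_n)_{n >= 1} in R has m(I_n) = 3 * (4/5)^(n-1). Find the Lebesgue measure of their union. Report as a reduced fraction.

By countable additivity of the Lebesgue measure on pairwise disjoint measurable sets,
  m(union_{n >= 1} I_n) = sum_{n >= 1} m(I_n) = sum_{n >= 1} a * r^(n-1),
  with a = 3 and r = 4/5.
Since 0 < r = 4/5 < 1, the geometric series converges:
  sum_{n >= 1} a * r^(n-1) = a / (1 - r).
  = 3 / (1 - 4/5)
  = 3 / (1/5)
  = 15.

15


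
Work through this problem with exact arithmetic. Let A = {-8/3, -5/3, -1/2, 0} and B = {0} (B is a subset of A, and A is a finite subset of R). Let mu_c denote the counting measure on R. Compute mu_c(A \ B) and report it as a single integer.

Counting measure assigns mu_c(E) = |E| (number of elements) when E is finite. For B subset A, A \ B is the set of elements of A not in B, so |A \ B| = |A| - |B|.
|A| = 4, |B| = 1, so mu_c(A \ B) = 4 - 1 = 3.

3


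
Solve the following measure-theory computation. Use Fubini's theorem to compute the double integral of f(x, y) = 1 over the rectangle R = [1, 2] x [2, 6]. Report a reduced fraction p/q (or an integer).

f(x, y) is a tensor product of a function of x and a function of y, and both factors are bounded continuous (hence Lebesgue integrable) on the rectangle, so Fubini's theorem applies:
  integral_R f d(m x m) = (integral_a1^b1 1 dx) * (integral_a2^b2 1 dy).
Inner integral in x: integral_{1}^{2} 1 dx = (2^1 - 1^1)/1
  = 1.
Inner integral in y: integral_{2}^{6} 1 dy = (6^1 - 2^1)/1
  = 4.
Product: (1) * (4) = 4.

4


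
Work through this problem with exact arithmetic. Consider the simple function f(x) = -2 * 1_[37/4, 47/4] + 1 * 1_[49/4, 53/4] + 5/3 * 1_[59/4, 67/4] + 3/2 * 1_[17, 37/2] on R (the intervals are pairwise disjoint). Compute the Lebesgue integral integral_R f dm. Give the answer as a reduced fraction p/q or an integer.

For a simple function f = sum_i c_i * 1_{A_i} with disjoint A_i,
  integral f dm = sum_i c_i * m(A_i).
Lengths of the A_i:
  m(A_1) = 47/4 - 37/4 = 5/2.
  m(A_2) = 53/4 - 49/4 = 1.
  m(A_3) = 67/4 - 59/4 = 2.
  m(A_4) = 37/2 - 17 = 3/2.
Contributions c_i * m(A_i):
  (-2) * (5/2) = -5.
  (1) * (1) = 1.
  (5/3) * (2) = 10/3.
  (3/2) * (3/2) = 9/4.
Total: -5 + 1 + 10/3 + 9/4 = 19/12.

19/12


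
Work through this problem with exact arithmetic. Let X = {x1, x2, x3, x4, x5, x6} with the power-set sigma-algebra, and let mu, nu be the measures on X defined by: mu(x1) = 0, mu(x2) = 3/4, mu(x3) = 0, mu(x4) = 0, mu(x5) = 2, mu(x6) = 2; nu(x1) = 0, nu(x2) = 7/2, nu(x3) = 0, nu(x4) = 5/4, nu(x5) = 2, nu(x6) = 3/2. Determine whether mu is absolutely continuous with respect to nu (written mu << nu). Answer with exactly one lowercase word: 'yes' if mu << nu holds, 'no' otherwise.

mu << nu means: every nu-null measurable set is also mu-null; equivalently, for every atom x, if nu({x}) = 0 then mu({x}) = 0.
Checking each atom:
  x1: nu = 0, mu = 0 -> consistent with mu << nu.
  x2: nu = 7/2 > 0 -> no constraint.
  x3: nu = 0, mu = 0 -> consistent with mu << nu.
  x4: nu = 5/4 > 0 -> no constraint.
  x5: nu = 2 > 0 -> no constraint.
  x6: nu = 3/2 > 0 -> no constraint.
No atom violates the condition. Therefore mu << nu.

yes


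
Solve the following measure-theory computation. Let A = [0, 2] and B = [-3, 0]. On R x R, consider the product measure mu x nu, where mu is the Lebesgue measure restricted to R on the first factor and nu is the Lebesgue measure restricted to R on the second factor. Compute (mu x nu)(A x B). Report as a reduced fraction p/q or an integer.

For a measurable rectangle A x B, the product measure satisfies
  (mu x nu)(A x B) = mu(A) * nu(B).
  mu(A) = 2.
  nu(B) = 3.
  (mu x nu)(A x B) = 2 * 3 = 6.

6


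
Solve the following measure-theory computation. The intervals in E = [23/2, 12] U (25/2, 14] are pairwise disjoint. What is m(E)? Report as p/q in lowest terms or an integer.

For pairwise disjoint intervals, m(union_i I_i) = sum_i m(I_i),
and m is invariant under swapping open/closed endpoints (single points have measure 0).
So m(E) = sum_i (b_i - a_i).
  I_1 has length 12 - 23/2 = 1/2.
  I_2 has length 14 - 25/2 = 3/2.
Summing:
  m(E) = 1/2 + 3/2 = 2.

2


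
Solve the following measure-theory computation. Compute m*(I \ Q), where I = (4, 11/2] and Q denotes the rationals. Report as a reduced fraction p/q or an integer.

The interval I = (4, 11/2] has m(I) = 11/2 - 4 = 3/2 (endpoints are measure-zero, so open/closed/half-open agree). Write I = (I cap Q) u (I \ Q). The rationals in I are countable, so m*(I cap Q) = 0 (cover each rational by intervals whose total length is arbitrarily small). By countable subadditivity m*(I) <= m*(I cap Q) + m*(I \ Q), hence m*(I \ Q) >= m(I) = 3/2. The reverse inequality m*(I \ Q) <= m*(I) = 3/2 is trivial since (I \ Q) is a subset of I. Therefore m*(I \ Q) = 3/2.

3/2


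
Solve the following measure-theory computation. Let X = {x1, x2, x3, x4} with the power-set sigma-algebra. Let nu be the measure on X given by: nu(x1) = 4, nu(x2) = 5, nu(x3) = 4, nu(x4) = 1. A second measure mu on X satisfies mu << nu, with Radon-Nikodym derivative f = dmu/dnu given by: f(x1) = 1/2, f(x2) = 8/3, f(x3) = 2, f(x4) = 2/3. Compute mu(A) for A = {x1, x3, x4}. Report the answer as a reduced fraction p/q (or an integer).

By the defining property of the Radon-Nikodym derivative, for every measurable set A,
  mu(A) = integral_A f dnu.
Since nu is a discrete measure concentrated on the atoms of X, the integral over A reduces to the sum
  mu(A) = sum_{x in A} f(x) * nu({x}).
Computing each term:
  x1: f(x1) * nu(x1) = 1/2 * 4 = 2.
  x3: f(x3) * nu(x3) = 2 * 4 = 8.
  x4: f(x4) * nu(x4) = 2/3 * 1 = 2/3.
Summing: mu(A) = 2 + 8 + 2/3 = 32/3.

32/3


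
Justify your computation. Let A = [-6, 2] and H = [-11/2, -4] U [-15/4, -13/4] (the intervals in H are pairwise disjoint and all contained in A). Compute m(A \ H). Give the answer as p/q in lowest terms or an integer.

The ambient interval has length m(A) = 2 - (-6) = 8.
Since the holes are disjoint and sit inside A, by finite additivity
  m(H) = sum_i (b_i - a_i), and m(A \ H) = m(A) - m(H).
Computing the hole measures:
  m(H_1) = -4 - (-11/2) = 3/2.
  m(H_2) = -13/4 - (-15/4) = 1/2.
Summed: m(H) = 3/2 + 1/2 = 2.
So m(A \ H) = 8 - 2 = 6.

6


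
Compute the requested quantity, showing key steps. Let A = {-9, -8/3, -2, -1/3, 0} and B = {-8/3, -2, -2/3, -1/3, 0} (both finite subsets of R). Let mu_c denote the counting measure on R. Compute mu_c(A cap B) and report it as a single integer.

Counting measure on a finite set equals cardinality. mu_c(A cap B) = |A cap B| (elements appearing in both).
Enumerating the elements of A that also lie in B gives 4 element(s).
So mu_c(A cap B) = 4.

4


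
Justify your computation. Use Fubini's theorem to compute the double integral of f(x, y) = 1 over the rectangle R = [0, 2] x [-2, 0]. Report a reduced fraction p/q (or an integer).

f(x, y) is a tensor product of a function of x and a function of y, and both factors are bounded continuous (hence Lebesgue integrable) on the rectangle, so Fubini's theorem applies:
  integral_R f d(m x m) = (integral_a1^b1 1 dx) * (integral_a2^b2 1 dy).
Inner integral in x: integral_{0}^{2} 1 dx = (2^1 - 0^1)/1
  = 2.
Inner integral in y: integral_{-2}^{0} 1 dy = (0^1 - (-2)^1)/1
  = 2.
Product: (2) * (2) = 4.

4


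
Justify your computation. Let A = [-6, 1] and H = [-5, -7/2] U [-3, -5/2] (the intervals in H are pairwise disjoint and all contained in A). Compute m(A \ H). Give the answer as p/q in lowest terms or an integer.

The ambient interval has length m(A) = 1 - (-6) = 7.
Since the holes are disjoint and sit inside A, by finite additivity
  m(H) = sum_i (b_i - a_i), and m(A \ H) = m(A) - m(H).
Computing the hole measures:
  m(H_1) = -7/2 - (-5) = 3/2.
  m(H_2) = -5/2 - (-3) = 1/2.
Summed: m(H) = 3/2 + 1/2 = 2.
So m(A \ H) = 7 - 2 = 5.

5


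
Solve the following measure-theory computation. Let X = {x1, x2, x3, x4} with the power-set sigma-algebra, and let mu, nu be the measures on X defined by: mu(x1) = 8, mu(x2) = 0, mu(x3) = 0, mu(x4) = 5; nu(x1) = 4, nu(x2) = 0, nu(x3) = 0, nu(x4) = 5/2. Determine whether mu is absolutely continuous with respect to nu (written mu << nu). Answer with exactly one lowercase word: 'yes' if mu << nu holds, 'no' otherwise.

mu << nu means: every nu-null measurable set is also mu-null; equivalently, for every atom x, if nu({x}) = 0 then mu({x}) = 0.
Checking each atom:
  x1: nu = 4 > 0 -> no constraint.
  x2: nu = 0, mu = 0 -> consistent with mu << nu.
  x3: nu = 0, mu = 0 -> consistent with mu << nu.
  x4: nu = 5/2 > 0 -> no constraint.
No atom violates the condition. Therefore mu << nu.

yes


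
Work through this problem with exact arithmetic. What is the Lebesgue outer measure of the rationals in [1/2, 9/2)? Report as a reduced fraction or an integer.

The set Q cap [1/2, 9/2) is countable (a subset of the countable set Q). Lebesgue outer measure of any countable set is 0: each singleton {q} has m*({q}) = 0, and by countable subadditivity m*(union_k {q_k}) <= sum_k m*({q_k}) = sum_k 0 = 0. The reverse inequality m*(E) >= 0 is automatic. So m*(Q cap [1/2, 9/2)) = 0.

0


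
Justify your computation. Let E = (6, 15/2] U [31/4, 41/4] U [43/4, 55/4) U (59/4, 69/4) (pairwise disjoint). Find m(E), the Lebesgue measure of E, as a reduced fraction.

For pairwise disjoint intervals, m(union_i I_i) = sum_i m(I_i),
and m is invariant under swapping open/closed endpoints (single points have measure 0).
So m(E) = sum_i (b_i - a_i).
  I_1 has length 15/2 - 6 = 3/2.
  I_2 has length 41/4 - 31/4 = 5/2.
  I_3 has length 55/4 - 43/4 = 3.
  I_4 has length 69/4 - 59/4 = 5/2.
Summing:
  m(E) = 3/2 + 5/2 + 3 + 5/2 = 19/2.

19/2


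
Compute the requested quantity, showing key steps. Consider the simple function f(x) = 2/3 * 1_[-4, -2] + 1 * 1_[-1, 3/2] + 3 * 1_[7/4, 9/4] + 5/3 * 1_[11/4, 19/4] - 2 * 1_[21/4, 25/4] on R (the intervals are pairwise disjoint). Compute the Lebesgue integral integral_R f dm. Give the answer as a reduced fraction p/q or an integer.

For a simple function f = sum_i c_i * 1_{A_i} with disjoint A_i,
  integral f dm = sum_i c_i * m(A_i).
Lengths of the A_i:
  m(A_1) = -2 - (-4) = 2.
  m(A_2) = 3/2 - (-1) = 5/2.
  m(A_3) = 9/4 - 7/4 = 1/2.
  m(A_4) = 19/4 - 11/4 = 2.
  m(A_5) = 25/4 - 21/4 = 1.
Contributions c_i * m(A_i):
  (2/3) * (2) = 4/3.
  (1) * (5/2) = 5/2.
  (3) * (1/2) = 3/2.
  (5/3) * (2) = 10/3.
  (-2) * (1) = -2.
Total: 4/3 + 5/2 + 3/2 + 10/3 - 2 = 20/3.

20/3


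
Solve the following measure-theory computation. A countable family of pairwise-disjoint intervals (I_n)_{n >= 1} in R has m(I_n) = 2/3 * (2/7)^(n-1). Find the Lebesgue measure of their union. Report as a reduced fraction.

By countable additivity of the Lebesgue measure on pairwise disjoint measurable sets,
  m(union_{n >= 1} I_n) = sum_{n >= 1} m(I_n) = sum_{n >= 1} a * r^(n-1),
  with a = 2/3 and r = 2/7.
Since 0 < r = 2/7 < 1, the geometric series converges:
  sum_{n >= 1} a * r^(n-1) = a / (1 - r).
  = 2/3 / (1 - 2/7)
  = 2/3 / (5/7)
  = 14/15.

14/15


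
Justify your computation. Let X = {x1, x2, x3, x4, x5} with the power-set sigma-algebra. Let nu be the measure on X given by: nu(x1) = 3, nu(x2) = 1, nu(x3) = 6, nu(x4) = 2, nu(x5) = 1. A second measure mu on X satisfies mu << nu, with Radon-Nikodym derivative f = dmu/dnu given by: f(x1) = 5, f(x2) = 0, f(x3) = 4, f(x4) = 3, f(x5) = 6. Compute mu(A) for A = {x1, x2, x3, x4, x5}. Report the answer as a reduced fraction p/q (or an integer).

By the defining property of the Radon-Nikodym derivative, for every measurable set A,
  mu(A) = integral_A f dnu.
Since nu is a discrete measure concentrated on the atoms of X, the integral over A reduces to the sum
  mu(A) = sum_{x in A} f(x) * nu({x}).
Computing each term:
  x1: f(x1) * nu(x1) = 5 * 3 = 15.
  x2: f(x2) * nu(x2) = 0 * 1 = 0.
  x3: f(x3) * nu(x3) = 4 * 6 = 24.
  x4: f(x4) * nu(x4) = 3 * 2 = 6.
  x5: f(x5) * nu(x5) = 6 * 1 = 6.
Summing: mu(A) = 15 + 0 + 24 + 6 + 6 = 51.

51


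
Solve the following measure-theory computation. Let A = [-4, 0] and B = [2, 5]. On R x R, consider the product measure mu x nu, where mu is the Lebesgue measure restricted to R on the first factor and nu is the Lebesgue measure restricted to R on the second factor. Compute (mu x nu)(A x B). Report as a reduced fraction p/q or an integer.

For a measurable rectangle A x B, the product measure satisfies
  (mu x nu)(A x B) = mu(A) * nu(B).
  mu(A) = 4.
  nu(B) = 3.
  (mu x nu)(A x B) = 4 * 3 = 12.

12


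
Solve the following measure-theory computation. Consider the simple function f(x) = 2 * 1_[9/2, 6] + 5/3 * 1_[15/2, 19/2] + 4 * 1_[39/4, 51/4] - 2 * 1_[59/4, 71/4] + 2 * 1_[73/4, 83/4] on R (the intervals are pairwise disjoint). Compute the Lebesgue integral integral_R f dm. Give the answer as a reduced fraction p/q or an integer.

For a simple function f = sum_i c_i * 1_{A_i} with disjoint A_i,
  integral f dm = sum_i c_i * m(A_i).
Lengths of the A_i:
  m(A_1) = 6 - 9/2 = 3/2.
  m(A_2) = 19/2 - 15/2 = 2.
  m(A_3) = 51/4 - 39/4 = 3.
  m(A_4) = 71/4 - 59/4 = 3.
  m(A_5) = 83/4 - 73/4 = 5/2.
Contributions c_i * m(A_i):
  (2) * (3/2) = 3.
  (5/3) * (2) = 10/3.
  (4) * (3) = 12.
  (-2) * (3) = -6.
  (2) * (5/2) = 5.
Total: 3 + 10/3 + 12 - 6 + 5 = 52/3.

52/3


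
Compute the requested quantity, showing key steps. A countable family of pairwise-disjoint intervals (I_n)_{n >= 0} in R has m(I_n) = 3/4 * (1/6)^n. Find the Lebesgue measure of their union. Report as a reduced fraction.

By countable additivity of the Lebesgue measure on pairwise disjoint measurable sets,
  m(union_{n >= 0} I_n) = sum_{n >= 0} m(I_n) = sum_{n >= 0} a * r^n,
  with a = 3/4 and r = 1/6.
Since 0 < r = 1/6 < 1, the geometric series converges:
  sum_{n >= 0} a * r^n = a / (1 - r).
  = 3/4 / (1 - 1/6)
  = 3/4 / (5/6)
  = 9/10.

9/10


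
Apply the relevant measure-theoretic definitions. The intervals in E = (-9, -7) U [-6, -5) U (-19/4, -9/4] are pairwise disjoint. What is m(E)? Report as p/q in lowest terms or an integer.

For pairwise disjoint intervals, m(union_i I_i) = sum_i m(I_i),
and m is invariant under swapping open/closed endpoints (single points have measure 0).
So m(E) = sum_i (b_i - a_i).
  I_1 has length -7 - (-9) = 2.
  I_2 has length -5 - (-6) = 1.
  I_3 has length -9/4 - (-19/4) = 5/2.
Summing:
  m(E) = 2 + 1 + 5/2 = 11/2.

11/2


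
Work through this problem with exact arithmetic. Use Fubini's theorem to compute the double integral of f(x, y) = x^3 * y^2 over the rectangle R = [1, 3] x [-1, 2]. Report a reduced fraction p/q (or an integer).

f(x, y) is a tensor product of a function of x and a function of y, and both factors are bounded continuous (hence Lebesgue integrable) on the rectangle, so Fubini's theorem applies:
  integral_R f d(m x m) = (integral_a1^b1 x^3 dx) * (integral_a2^b2 y^2 dy).
Inner integral in x: integral_{1}^{3} x^3 dx = (3^4 - 1^4)/4
  = 20.
Inner integral in y: integral_{-1}^{2} y^2 dy = (2^3 - (-1)^3)/3
  = 3.
Product: (20) * (3) = 60.

60


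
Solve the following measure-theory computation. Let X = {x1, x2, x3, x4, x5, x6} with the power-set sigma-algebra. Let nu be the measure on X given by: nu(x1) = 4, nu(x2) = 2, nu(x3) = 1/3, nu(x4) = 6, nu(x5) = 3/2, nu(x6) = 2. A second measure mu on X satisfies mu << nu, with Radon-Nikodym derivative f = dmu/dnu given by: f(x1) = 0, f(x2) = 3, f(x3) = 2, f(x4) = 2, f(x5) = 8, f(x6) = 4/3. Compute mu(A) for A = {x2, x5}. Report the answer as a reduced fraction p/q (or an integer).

By the defining property of the Radon-Nikodym derivative, for every measurable set A,
  mu(A) = integral_A f dnu.
Since nu is a discrete measure concentrated on the atoms of X, the integral over A reduces to the sum
  mu(A) = sum_{x in A} f(x) * nu({x}).
Computing each term:
  x2: f(x2) * nu(x2) = 3 * 2 = 6.
  x5: f(x5) * nu(x5) = 8 * 3/2 = 12.
Summing: mu(A) = 6 + 12 = 18.

18


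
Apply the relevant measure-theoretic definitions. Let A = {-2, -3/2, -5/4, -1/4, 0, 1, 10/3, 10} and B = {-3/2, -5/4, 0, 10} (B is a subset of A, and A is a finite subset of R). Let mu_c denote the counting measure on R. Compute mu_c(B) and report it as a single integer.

Counting measure assigns mu_c(E) = |E| (number of elements) when E is finite.
B has 4 element(s), so mu_c(B) = 4.

4


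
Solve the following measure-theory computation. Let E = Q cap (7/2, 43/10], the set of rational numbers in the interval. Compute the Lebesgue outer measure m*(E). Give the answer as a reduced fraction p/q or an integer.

The set Q cap (7/2, 43/10] is countable (a subset of the countable set Q). Lebesgue outer measure of any countable set is 0: each singleton {q} has m*({q}) = 0, and by countable subadditivity m*(union_k {q_k}) <= sum_k m*({q_k}) = sum_k 0 = 0. The reverse inequality m*(E) >= 0 is automatic. So m*(Q cap (7/2, 43/10]) = 0.

0


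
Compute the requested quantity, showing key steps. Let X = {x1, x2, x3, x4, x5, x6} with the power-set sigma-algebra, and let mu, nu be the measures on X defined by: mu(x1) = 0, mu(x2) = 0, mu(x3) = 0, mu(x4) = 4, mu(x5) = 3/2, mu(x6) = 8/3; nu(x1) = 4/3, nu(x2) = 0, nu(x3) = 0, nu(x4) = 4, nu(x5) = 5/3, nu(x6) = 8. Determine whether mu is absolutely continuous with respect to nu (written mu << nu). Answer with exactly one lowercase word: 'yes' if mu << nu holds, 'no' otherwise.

mu << nu means: every nu-null measurable set is also mu-null; equivalently, for every atom x, if nu({x}) = 0 then mu({x}) = 0.
Checking each atom:
  x1: nu = 4/3 > 0 -> no constraint.
  x2: nu = 0, mu = 0 -> consistent with mu << nu.
  x3: nu = 0, mu = 0 -> consistent with mu << nu.
  x4: nu = 4 > 0 -> no constraint.
  x5: nu = 5/3 > 0 -> no constraint.
  x6: nu = 8 > 0 -> no constraint.
No atom violates the condition. Therefore mu << nu.

yes


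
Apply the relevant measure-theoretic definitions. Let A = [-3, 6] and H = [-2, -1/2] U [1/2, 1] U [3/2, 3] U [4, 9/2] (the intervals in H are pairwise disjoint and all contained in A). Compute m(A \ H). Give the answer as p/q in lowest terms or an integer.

The ambient interval has length m(A) = 6 - (-3) = 9.
Since the holes are disjoint and sit inside A, by finite additivity
  m(H) = sum_i (b_i - a_i), and m(A \ H) = m(A) - m(H).
Computing the hole measures:
  m(H_1) = -1/2 - (-2) = 3/2.
  m(H_2) = 1 - 1/2 = 1/2.
  m(H_3) = 3 - 3/2 = 3/2.
  m(H_4) = 9/2 - 4 = 1/2.
Summed: m(H) = 3/2 + 1/2 + 3/2 + 1/2 = 4.
So m(A \ H) = 9 - 4 = 5.

5


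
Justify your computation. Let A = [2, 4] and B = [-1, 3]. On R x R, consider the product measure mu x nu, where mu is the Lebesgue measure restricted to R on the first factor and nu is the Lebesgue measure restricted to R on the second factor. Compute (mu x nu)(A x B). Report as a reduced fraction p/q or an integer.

For a measurable rectangle A x B, the product measure satisfies
  (mu x nu)(A x B) = mu(A) * nu(B).
  mu(A) = 2.
  nu(B) = 4.
  (mu x nu)(A x B) = 2 * 4 = 8.

8


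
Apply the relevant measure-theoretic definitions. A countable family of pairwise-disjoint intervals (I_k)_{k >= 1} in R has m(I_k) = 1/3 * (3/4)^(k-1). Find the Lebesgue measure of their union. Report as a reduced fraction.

By countable additivity of the Lebesgue measure on pairwise disjoint measurable sets,
  m(union_{k >= 1} I_k) = sum_{k >= 1} m(I_k) = sum_{k >= 1} a * r^(k-1),
  with a = 1/3 and r = 3/4.
Since 0 < r = 3/4 < 1, the geometric series converges:
  sum_{k >= 1} a * r^(k-1) = a / (1 - r).
  = 1/3 / (1 - 3/4)
  = 1/3 / (1/4)
  = 4/3.

4/3


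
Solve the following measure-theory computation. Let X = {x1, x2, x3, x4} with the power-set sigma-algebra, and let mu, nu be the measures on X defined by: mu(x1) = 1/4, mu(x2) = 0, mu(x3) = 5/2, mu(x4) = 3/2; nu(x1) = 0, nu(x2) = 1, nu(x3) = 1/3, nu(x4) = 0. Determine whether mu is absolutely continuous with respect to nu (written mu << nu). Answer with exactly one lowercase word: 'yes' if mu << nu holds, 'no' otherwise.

mu << nu means: every nu-null measurable set is also mu-null; equivalently, for every atom x, if nu({x}) = 0 then mu({x}) = 0.
Checking each atom:
  x1: nu = 0, mu = 1/4 > 0 -> violates mu << nu.
  x2: nu = 1 > 0 -> no constraint.
  x3: nu = 1/3 > 0 -> no constraint.
  x4: nu = 0, mu = 3/2 > 0 -> violates mu << nu.
The atom(s) x1, x4 violate the condition (nu = 0 but mu > 0). Therefore mu is NOT absolutely continuous w.r.t. nu.

no


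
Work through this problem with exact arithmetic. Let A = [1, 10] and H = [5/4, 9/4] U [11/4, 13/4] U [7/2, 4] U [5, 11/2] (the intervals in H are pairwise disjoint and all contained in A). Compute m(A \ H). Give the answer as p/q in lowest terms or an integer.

The ambient interval has length m(A) = 10 - 1 = 9.
Since the holes are disjoint and sit inside A, by finite additivity
  m(H) = sum_i (b_i - a_i), and m(A \ H) = m(A) - m(H).
Computing the hole measures:
  m(H_1) = 9/4 - 5/4 = 1.
  m(H_2) = 13/4 - 11/4 = 1/2.
  m(H_3) = 4 - 7/2 = 1/2.
  m(H_4) = 11/2 - 5 = 1/2.
Summed: m(H) = 1 + 1/2 + 1/2 + 1/2 = 5/2.
So m(A \ H) = 9 - 5/2 = 13/2.

13/2


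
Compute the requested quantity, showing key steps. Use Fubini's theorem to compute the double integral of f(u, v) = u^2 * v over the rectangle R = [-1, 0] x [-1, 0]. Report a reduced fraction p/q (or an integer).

f(u, v) is a tensor product of a function of u and a function of v, and both factors are bounded continuous (hence Lebesgue integrable) on the rectangle, so Fubini's theorem applies:
  integral_R f d(m x m) = (integral_a1^b1 u^2 du) * (integral_a2^b2 v dv).
Inner integral in u: integral_{-1}^{0} u^2 du = (0^3 - (-1)^3)/3
  = 1/3.
Inner integral in v: integral_{-1}^{0} v dv = (0^2 - (-1)^2)/2
  = -1/2.
Product: (1/3) * (-1/2) = -1/6.

-1/6


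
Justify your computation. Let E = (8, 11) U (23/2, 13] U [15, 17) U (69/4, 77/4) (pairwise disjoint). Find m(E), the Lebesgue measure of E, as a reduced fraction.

For pairwise disjoint intervals, m(union_i I_i) = sum_i m(I_i),
and m is invariant under swapping open/closed endpoints (single points have measure 0).
So m(E) = sum_i (b_i - a_i).
  I_1 has length 11 - 8 = 3.
  I_2 has length 13 - 23/2 = 3/2.
  I_3 has length 17 - 15 = 2.
  I_4 has length 77/4 - 69/4 = 2.
Summing:
  m(E) = 3 + 3/2 + 2 + 2 = 17/2.

17/2


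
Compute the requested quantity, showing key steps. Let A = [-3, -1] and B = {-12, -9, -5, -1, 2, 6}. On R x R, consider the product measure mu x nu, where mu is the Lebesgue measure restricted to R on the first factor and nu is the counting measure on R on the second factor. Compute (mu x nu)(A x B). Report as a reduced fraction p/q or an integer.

For a measurable rectangle A x B, the product measure satisfies
  (mu x nu)(A x B) = mu(A) * nu(B).
  mu(A) = 2.
  nu(B) = 6.
  (mu x nu)(A x B) = 2 * 6 = 12.

12


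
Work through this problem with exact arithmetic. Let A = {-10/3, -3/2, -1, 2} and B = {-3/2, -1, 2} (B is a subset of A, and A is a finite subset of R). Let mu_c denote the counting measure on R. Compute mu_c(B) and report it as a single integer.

Counting measure assigns mu_c(E) = |E| (number of elements) when E is finite.
B has 3 element(s), so mu_c(B) = 3.

3


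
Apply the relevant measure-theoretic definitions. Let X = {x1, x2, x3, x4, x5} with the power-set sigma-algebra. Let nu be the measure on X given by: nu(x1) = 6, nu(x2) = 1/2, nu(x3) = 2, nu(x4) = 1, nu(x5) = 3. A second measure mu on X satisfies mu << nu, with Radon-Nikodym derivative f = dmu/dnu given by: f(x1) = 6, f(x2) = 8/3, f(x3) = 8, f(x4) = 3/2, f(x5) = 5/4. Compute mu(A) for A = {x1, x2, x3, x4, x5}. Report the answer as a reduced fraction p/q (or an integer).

By the defining property of the Radon-Nikodym derivative, for every measurable set A,
  mu(A) = integral_A f dnu.
Since nu is a discrete measure concentrated on the atoms of X, the integral over A reduces to the sum
  mu(A) = sum_{x in A} f(x) * nu({x}).
Computing each term:
  x1: f(x1) * nu(x1) = 6 * 6 = 36.
  x2: f(x2) * nu(x2) = 8/3 * 1/2 = 4/3.
  x3: f(x3) * nu(x3) = 8 * 2 = 16.
  x4: f(x4) * nu(x4) = 3/2 * 1 = 3/2.
  x5: f(x5) * nu(x5) = 5/4 * 3 = 15/4.
Summing: mu(A) = 36 + 4/3 + 16 + 3/2 + 15/4 = 703/12.

703/12


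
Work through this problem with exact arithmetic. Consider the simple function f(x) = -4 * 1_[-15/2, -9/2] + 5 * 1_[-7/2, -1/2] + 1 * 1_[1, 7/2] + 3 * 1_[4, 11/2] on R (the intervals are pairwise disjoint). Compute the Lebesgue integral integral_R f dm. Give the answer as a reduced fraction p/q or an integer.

For a simple function f = sum_i c_i * 1_{A_i} with disjoint A_i,
  integral f dm = sum_i c_i * m(A_i).
Lengths of the A_i:
  m(A_1) = -9/2 - (-15/2) = 3.
  m(A_2) = -1/2 - (-7/2) = 3.
  m(A_3) = 7/2 - 1 = 5/2.
  m(A_4) = 11/2 - 4 = 3/2.
Contributions c_i * m(A_i):
  (-4) * (3) = -12.
  (5) * (3) = 15.
  (1) * (5/2) = 5/2.
  (3) * (3/2) = 9/2.
Total: -12 + 15 + 5/2 + 9/2 = 10.

10


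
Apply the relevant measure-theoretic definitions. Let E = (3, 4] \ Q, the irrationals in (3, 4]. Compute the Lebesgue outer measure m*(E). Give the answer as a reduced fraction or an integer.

The interval I = (3, 4] has m(I) = 4 - 3 = 1 (endpoints are measure-zero, so open/closed/half-open agree). Write I = (I cap Q) u (I \ Q). The rationals in I are countable, so m*(I cap Q) = 0 (cover each rational by intervals whose total length is arbitrarily small). By countable subadditivity m*(I) <= m*(I cap Q) + m*(I \ Q), hence m*(I \ Q) >= m(I) = 1. The reverse inequality m*(I \ Q) <= m*(I) = 1 is trivial since (I \ Q) is a subset of I. Therefore m*(I \ Q) = 1.

1


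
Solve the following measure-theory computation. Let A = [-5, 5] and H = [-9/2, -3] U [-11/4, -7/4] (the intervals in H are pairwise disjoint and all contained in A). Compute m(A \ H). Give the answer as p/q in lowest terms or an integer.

The ambient interval has length m(A) = 5 - (-5) = 10.
Since the holes are disjoint and sit inside A, by finite additivity
  m(H) = sum_i (b_i - a_i), and m(A \ H) = m(A) - m(H).
Computing the hole measures:
  m(H_1) = -3 - (-9/2) = 3/2.
  m(H_2) = -7/4 - (-11/4) = 1.
Summed: m(H) = 3/2 + 1 = 5/2.
So m(A \ H) = 10 - 5/2 = 15/2.

15/2


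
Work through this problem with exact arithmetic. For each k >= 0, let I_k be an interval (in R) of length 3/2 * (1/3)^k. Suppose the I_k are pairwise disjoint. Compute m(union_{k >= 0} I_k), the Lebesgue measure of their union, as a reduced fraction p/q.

By countable additivity of the Lebesgue measure on pairwise disjoint measurable sets,
  m(union_{k >= 0} I_k) = sum_{k >= 0} m(I_k) = sum_{k >= 0} a * r^k,
  with a = 3/2 and r = 1/3.
Since 0 < r = 1/3 < 1, the geometric series converges:
  sum_{k >= 0} a * r^k = a / (1 - r).
  = 3/2 / (1 - 1/3)
  = 3/2 / (2/3)
  = 9/4.

9/4


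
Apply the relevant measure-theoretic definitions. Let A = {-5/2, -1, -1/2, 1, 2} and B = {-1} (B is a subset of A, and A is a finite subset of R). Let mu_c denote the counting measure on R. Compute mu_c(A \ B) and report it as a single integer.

Counting measure assigns mu_c(E) = |E| (number of elements) when E is finite. For B subset A, A \ B is the set of elements of A not in B, so |A \ B| = |A| - |B|.
|A| = 5, |B| = 1, so mu_c(A \ B) = 5 - 1 = 4.

4


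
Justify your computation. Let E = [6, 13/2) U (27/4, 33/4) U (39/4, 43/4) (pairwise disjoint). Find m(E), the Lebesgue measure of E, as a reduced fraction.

For pairwise disjoint intervals, m(union_i I_i) = sum_i m(I_i),
and m is invariant under swapping open/closed endpoints (single points have measure 0).
So m(E) = sum_i (b_i - a_i).
  I_1 has length 13/2 - 6 = 1/2.
  I_2 has length 33/4 - 27/4 = 3/2.
  I_3 has length 43/4 - 39/4 = 1.
Summing:
  m(E) = 1/2 + 3/2 + 1 = 3.

3


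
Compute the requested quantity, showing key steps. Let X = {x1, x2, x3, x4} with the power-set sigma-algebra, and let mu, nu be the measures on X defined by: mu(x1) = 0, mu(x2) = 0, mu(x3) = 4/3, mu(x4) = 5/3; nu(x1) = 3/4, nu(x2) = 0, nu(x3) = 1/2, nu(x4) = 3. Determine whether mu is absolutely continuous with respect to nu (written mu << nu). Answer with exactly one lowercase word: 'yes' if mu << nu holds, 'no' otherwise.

mu << nu means: every nu-null measurable set is also mu-null; equivalently, for every atom x, if nu({x}) = 0 then mu({x}) = 0.
Checking each atom:
  x1: nu = 3/4 > 0 -> no constraint.
  x2: nu = 0, mu = 0 -> consistent with mu << nu.
  x3: nu = 1/2 > 0 -> no constraint.
  x4: nu = 3 > 0 -> no constraint.
No atom violates the condition. Therefore mu << nu.

yes


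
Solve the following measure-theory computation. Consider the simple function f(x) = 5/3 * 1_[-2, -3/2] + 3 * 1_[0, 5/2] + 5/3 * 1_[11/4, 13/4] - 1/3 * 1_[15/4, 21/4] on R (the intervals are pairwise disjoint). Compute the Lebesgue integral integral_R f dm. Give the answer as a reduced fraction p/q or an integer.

For a simple function f = sum_i c_i * 1_{A_i} with disjoint A_i,
  integral f dm = sum_i c_i * m(A_i).
Lengths of the A_i:
  m(A_1) = -3/2 - (-2) = 1/2.
  m(A_2) = 5/2 - 0 = 5/2.
  m(A_3) = 13/4 - 11/4 = 1/2.
  m(A_4) = 21/4 - 15/4 = 3/2.
Contributions c_i * m(A_i):
  (5/3) * (1/2) = 5/6.
  (3) * (5/2) = 15/2.
  (5/3) * (1/2) = 5/6.
  (-1/3) * (3/2) = -1/2.
Total: 5/6 + 15/2 + 5/6 - 1/2 = 26/3.

26/3


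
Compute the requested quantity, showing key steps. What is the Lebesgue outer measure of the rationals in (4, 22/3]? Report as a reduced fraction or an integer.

Q cap (4, 22/3] is countable; list its elements as q_1, q_2, ... . Fix eps > 0 and cover the k-th point by an interval of length eps * 2^(-k). The cover has total length eps * sum_{k>=1} 2^(-k) = eps, so by definition of outer measure m*(Q cap (4, 22/3]) <= eps. Since eps was arbitrary and m* >= 0, the outer measure is 0.

0


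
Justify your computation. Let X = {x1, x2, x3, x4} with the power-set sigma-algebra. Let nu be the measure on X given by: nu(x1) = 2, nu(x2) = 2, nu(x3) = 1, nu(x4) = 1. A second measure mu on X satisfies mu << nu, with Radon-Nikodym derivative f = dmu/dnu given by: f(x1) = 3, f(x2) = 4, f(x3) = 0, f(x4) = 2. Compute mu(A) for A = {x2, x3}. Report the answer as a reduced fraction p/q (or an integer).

By the defining property of the Radon-Nikodym derivative, for every measurable set A,
  mu(A) = integral_A f dnu.
Since nu is a discrete measure concentrated on the atoms of X, the integral over A reduces to the sum
  mu(A) = sum_{x in A} f(x) * nu({x}).
Computing each term:
  x2: f(x2) * nu(x2) = 4 * 2 = 8.
  x3: f(x3) * nu(x3) = 0 * 1 = 0.
Summing: mu(A) = 8 + 0 = 8.

8


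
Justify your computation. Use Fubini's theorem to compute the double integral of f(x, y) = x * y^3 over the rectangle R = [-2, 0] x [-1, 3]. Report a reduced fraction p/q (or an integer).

f(x, y) is a tensor product of a function of x and a function of y, and both factors are bounded continuous (hence Lebesgue integrable) on the rectangle, so Fubini's theorem applies:
  integral_R f d(m x m) = (integral_a1^b1 x dx) * (integral_a2^b2 y^3 dy).
Inner integral in x: integral_{-2}^{0} x dx = (0^2 - (-2)^2)/2
  = -2.
Inner integral in y: integral_{-1}^{3} y^3 dy = (3^4 - (-1)^4)/4
  = 20.
Product: (-2) * (20) = -40.

-40


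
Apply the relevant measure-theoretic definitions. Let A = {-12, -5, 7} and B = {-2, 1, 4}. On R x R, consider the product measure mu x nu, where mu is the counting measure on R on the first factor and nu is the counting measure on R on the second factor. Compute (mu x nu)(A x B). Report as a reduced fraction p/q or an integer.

For a measurable rectangle A x B, the product measure satisfies
  (mu x nu)(A x B) = mu(A) * nu(B).
  mu(A) = 3.
  nu(B) = 3.
  (mu x nu)(A x B) = 3 * 3 = 9.

9


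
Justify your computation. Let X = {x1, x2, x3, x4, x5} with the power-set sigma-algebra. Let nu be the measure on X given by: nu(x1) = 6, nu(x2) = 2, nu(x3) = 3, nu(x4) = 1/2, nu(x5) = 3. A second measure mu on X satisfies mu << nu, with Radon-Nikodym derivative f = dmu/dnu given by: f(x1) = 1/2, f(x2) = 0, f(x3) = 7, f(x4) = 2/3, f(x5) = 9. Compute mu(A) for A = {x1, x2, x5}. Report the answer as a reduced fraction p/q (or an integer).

By the defining property of the Radon-Nikodym derivative, for every measurable set A,
  mu(A) = integral_A f dnu.
Since nu is a discrete measure concentrated on the atoms of X, the integral over A reduces to the sum
  mu(A) = sum_{x in A} f(x) * nu({x}).
Computing each term:
  x1: f(x1) * nu(x1) = 1/2 * 6 = 3.
  x2: f(x2) * nu(x2) = 0 * 2 = 0.
  x5: f(x5) * nu(x5) = 9 * 3 = 27.
Summing: mu(A) = 3 + 0 + 27 = 30.

30


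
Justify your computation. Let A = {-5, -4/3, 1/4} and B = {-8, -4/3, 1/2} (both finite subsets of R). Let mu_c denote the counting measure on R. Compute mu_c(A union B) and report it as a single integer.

Counting measure on a finite set equals cardinality. By inclusion-exclusion, |A union B| = |A| + |B| - |A cap B|.
|A| = 3, |B| = 3, |A cap B| = 1.
So mu_c(A union B) = 3 + 3 - 1 = 5.

5


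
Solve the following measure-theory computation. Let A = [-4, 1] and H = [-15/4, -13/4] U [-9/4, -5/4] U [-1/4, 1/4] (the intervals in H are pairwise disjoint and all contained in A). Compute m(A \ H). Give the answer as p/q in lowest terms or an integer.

The ambient interval has length m(A) = 1 - (-4) = 5.
Since the holes are disjoint and sit inside A, by finite additivity
  m(H) = sum_i (b_i - a_i), and m(A \ H) = m(A) - m(H).
Computing the hole measures:
  m(H_1) = -13/4 - (-15/4) = 1/2.
  m(H_2) = -5/4 - (-9/4) = 1.
  m(H_3) = 1/4 - (-1/4) = 1/2.
Summed: m(H) = 1/2 + 1 + 1/2 = 2.
So m(A \ H) = 5 - 2 = 3.

3


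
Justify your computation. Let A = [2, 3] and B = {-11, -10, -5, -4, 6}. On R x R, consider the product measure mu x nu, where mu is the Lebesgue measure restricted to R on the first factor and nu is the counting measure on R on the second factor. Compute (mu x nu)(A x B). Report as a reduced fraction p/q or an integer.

For a measurable rectangle A x B, the product measure satisfies
  (mu x nu)(A x B) = mu(A) * nu(B).
  mu(A) = 1.
  nu(B) = 5.
  (mu x nu)(A x B) = 1 * 5 = 5.

5


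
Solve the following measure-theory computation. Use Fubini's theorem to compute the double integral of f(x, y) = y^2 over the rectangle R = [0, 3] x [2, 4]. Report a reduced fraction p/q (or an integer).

f(x, y) is a tensor product of a function of x and a function of y, and both factors are bounded continuous (hence Lebesgue integrable) on the rectangle, so Fubini's theorem applies:
  integral_R f d(m x m) = (integral_a1^b1 1 dx) * (integral_a2^b2 y^2 dy).
Inner integral in x: integral_{0}^{3} 1 dx = (3^1 - 0^1)/1
  = 3.
Inner integral in y: integral_{2}^{4} y^2 dy = (4^3 - 2^3)/3
  = 56/3.
Product: (3) * (56/3) = 56.

56


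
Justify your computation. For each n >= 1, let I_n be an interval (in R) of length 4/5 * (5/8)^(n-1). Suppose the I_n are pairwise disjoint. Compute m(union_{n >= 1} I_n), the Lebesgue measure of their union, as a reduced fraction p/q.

By countable additivity of the Lebesgue measure on pairwise disjoint measurable sets,
  m(union_{n >= 1} I_n) = sum_{n >= 1} m(I_n) = sum_{n >= 1} a * r^(n-1),
  with a = 4/5 and r = 5/8.
Since 0 < r = 5/8 < 1, the geometric series converges:
  sum_{n >= 1} a * r^(n-1) = a / (1 - r).
  = 4/5 / (1 - 5/8)
  = 4/5 / (3/8)
  = 32/15.

32/15


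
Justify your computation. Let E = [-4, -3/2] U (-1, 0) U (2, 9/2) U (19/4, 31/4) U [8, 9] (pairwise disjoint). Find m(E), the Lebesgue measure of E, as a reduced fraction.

For pairwise disjoint intervals, m(union_i I_i) = sum_i m(I_i),
and m is invariant under swapping open/closed endpoints (single points have measure 0).
So m(E) = sum_i (b_i - a_i).
  I_1 has length -3/2 - (-4) = 5/2.
  I_2 has length 0 - (-1) = 1.
  I_3 has length 9/2 - 2 = 5/2.
  I_4 has length 31/4 - 19/4 = 3.
  I_5 has length 9 - 8 = 1.
Summing:
  m(E) = 5/2 + 1 + 5/2 + 3 + 1 = 10.

10


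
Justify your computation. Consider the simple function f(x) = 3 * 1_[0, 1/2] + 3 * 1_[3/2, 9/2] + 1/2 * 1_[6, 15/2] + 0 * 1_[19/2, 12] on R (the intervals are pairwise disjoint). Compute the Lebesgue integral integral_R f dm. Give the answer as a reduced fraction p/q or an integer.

For a simple function f = sum_i c_i * 1_{A_i} with disjoint A_i,
  integral f dm = sum_i c_i * m(A_i).
Lengths of the A_i:
  m(A_1) = 1/2 - 0 = 1/2.
  m(A_2) = 9/2 - 3/2 = 3.
  m(A_3) = 15/2 - 6 = 3/2.
  m(A_4) = 12 - 19/2 = 5/2.
Contributions c_i * m(A_i):
  (3) * (1/2) = 3/2.
  (3) * (3) = 9.
  (1/2) * (3/2) = 3/4.
  (0) * (5/2) = 0.
Total: 3/2 + 9 + 3/4 + 0 = 45/4.

45/4
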